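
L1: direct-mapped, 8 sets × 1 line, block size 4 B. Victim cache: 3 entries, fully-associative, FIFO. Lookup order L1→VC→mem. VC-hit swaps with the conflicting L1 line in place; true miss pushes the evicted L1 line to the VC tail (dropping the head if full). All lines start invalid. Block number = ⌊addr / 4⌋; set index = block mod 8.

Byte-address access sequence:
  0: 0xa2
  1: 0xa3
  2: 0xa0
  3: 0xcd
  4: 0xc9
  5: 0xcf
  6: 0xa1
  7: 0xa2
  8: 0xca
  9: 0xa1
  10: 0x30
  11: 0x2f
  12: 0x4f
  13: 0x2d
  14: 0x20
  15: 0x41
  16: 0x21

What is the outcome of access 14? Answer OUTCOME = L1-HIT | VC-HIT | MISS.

0: 0xa2 (blk 40, set 0) → MISS  vc=[]
1: 0xa3 (blk 40, set 0) → L1-HIT  vc=[]
2: 0xa0 (blk 40, set 0) → L1-HIT  vc=[]
3: 0xcd (blk 51, set 3) → MISS  vc=[]
4: 0xc9 (blk 50, set 2) → MISS  vc=[]
5: 0xcf (blk 51, set 3) → L1-HIT  vc=[]
6: 0xa1 (blk 40, set 0) → L1-HIT  vc=[]
7: 0xa2 (blk 40, set 0) → L1-HIT  vc=[]
8: 0xca (blk 50, set 2) → L1-HIT  vc=[]
9: 0xa1 (blk 40, set 0) → L1-HIT  vc=[]
10: 0x30 (blk 12, set 4) → MISS  vc=[]
11: 0x2f (blk 11, set 3) → MISS  vc=[51]
12: 0x4f (blk 19, set 3) → MISS  vc=[51, 11]
13: 0x2d (blk 11, set 3) → VC-HIT  vc=[51, 19]
14: 0x20 (blk 8, set 0) → MISS  vc=[51, 19, 40]
15: 0x41 (blk 16, set 0) → MISS  vc=[19, 40, 8]
16: 0x21 (blk 8, set 0) → VC-HIT  vc=[19, 40, 16]

OUTCOME = MISS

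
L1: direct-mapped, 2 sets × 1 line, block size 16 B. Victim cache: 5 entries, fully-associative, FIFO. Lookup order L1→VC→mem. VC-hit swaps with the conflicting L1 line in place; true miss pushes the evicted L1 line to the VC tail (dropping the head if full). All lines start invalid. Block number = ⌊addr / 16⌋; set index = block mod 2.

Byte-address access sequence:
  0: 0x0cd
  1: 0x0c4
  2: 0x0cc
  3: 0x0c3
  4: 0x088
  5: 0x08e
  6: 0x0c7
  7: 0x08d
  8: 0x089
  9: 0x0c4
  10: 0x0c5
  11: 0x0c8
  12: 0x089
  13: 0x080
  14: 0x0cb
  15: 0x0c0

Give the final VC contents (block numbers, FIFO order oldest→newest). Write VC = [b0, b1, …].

VC = [8]

0: 0xcd (blk 12, set 0) → MISS  vc=[]
1: 0xc4 (blk 12, set 0) → L1-HIT  vc=[]
2: 0xcc (blk 12, set 0) → L1-HIT  vc=[]
3: 0xc3 (blk 12, set 0) → L1-HIT  vc=[]
4: 0x88 (blk 8, set 0) → MISS  vc=[12]
5: 0x8e (blk 8, set 0) → L1-HIT  vc=[12]
6: 0xc7 (blk 12, set 0) → VC-HIT  vc=[8]
7: 0x8d (blk 8, set 0) → VC-HIT  vc=[12]
8: 0x89 (blk 8, set 0) → L1-HIT  vc=[12]
9: 0xc4 (blk 12, set 0) → VC-HIT  vc=[8]
10: 0xc5 (blk 12, set 0) → L1-HIT  vc=[8]
11: 0xc8 (blk 12, set 0) → L1-HIT  vc=[8]
12: 0x89 (blk 8, set 0) → VC-HIT  vc=[12]
13: 0x80 (blk 8, set 0) → L1-HIT  vc=[12]
14: 0xcb (blk 12, set 0) → VC-HIT  vc=[8]
15: 0xc0 (blk 12, set 0) → L1-HIT  vc=[8]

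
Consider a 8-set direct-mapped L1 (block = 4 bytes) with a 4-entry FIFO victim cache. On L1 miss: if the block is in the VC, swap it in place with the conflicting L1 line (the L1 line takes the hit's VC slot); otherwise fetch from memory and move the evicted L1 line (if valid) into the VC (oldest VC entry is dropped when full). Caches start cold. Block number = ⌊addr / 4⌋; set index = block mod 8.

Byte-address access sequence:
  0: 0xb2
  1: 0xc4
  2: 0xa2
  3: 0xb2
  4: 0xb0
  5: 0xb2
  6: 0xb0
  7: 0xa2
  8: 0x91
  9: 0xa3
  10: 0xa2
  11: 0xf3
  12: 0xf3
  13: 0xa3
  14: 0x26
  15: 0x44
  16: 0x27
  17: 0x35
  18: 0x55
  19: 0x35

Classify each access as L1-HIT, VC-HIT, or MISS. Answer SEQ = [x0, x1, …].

  [0] addr=0xb2 blk=44 s=4: MISS | VC []
  [1] addr=0xc4 blk=49 s=1: MISS | VC []
  [2] addr=0xa2 blk=40 s=0: MISS | VC []
  [3] addr=0xb2 blk=44 s=4: L1-HIT | VC []
  [4] addr=0xb0 blk=44 s=4: L1-HIT | VC []
  [5] addr=0xb2 blk=44 s=4: L1-HIT | VC []
  [6] addr=0xb0 blk=44 s=4: L1-HIT | VC []
  [7] addr=0xa2 blk=40 s=0: L1-HIT | VC []
  [8] addr=0x91 blk=36 s=4: MISS | VC [44]
  [9] addr=0xa3 blk=40 s=0: L1-HIT | VC [44]
  [10] addr=0xa2 blk=40 s=0: L1-HIT | VC [44]
  [11] addr=0xf3 blk=60 s=4: MISS | VC [44, 36]
  [12] addr=0xf3 blk=60 s=4: L1-HIT | VC [44, 36]
  [13] addr=0xa3 blk=40 s=0: L1-HIT | VC [44, 36]
  [14] addr=0x26 blk=9 s=1: MISS | VC [44, 36, 49]
  [15] addr=0x44 blk=17 s=1: MISS | VC [44, 36, 49, 9]
  [16] addr=0x27 blk=9 s=1: VC-HIT | VC [44, 36, 49, 17]
  [17] addr=0x35 blk=13 s=5: MISS | VC [44, 36, 49, 17]
  [18] addr=0x55 blk=21 s=5: MISS | VC [36, 49, 17, 13]
  [19] addr=0x35 blk=13 s=5: VC-HIT | VC [36, 49, 17, 21]

SEQ = [MISS, MISS, MISS, L1-HIT, L1-HIT, L1-HIT, L1-HIT, L1-HIT, MISS, L1-HIT, L1-HIT, MISS, L1-HIT, L1-HIT, MISS, MISS, VC-HIT, MISS, MISS, VC-HIT]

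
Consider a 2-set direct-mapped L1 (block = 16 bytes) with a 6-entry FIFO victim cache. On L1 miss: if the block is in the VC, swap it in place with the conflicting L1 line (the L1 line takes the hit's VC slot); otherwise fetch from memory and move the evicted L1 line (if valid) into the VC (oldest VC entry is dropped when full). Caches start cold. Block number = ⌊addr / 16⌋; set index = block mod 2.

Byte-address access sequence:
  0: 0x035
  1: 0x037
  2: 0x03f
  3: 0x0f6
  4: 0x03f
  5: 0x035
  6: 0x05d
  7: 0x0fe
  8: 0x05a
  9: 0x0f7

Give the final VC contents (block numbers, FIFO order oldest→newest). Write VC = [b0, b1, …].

#0 0x35→b3/s1 MISS; vc=[]
#1 0x37→b3/s1 L1-HIT; vc=[]
#2 0x3f→b3/s1 L1-HIT; vc=[]
#3 0xf6→b15/s1 MISS; vc=[3]
#4 0x3f→b3/s1 VC-HIT; vc=[15]
#5 0x35→b3/s1 L1-HIT; vc=[15]
#6 0x5d→b5/s1 MISS; vc=[15,3]
#7 0xfe→b15/s1 VC-HIT; vc=[5,3]
#8 0x5a→b5/s1 VC-HIT; vc=[15,3]
#9 0xf7→b15/s1 VC-HIT; vc=[5,3]

VC = [5, 3]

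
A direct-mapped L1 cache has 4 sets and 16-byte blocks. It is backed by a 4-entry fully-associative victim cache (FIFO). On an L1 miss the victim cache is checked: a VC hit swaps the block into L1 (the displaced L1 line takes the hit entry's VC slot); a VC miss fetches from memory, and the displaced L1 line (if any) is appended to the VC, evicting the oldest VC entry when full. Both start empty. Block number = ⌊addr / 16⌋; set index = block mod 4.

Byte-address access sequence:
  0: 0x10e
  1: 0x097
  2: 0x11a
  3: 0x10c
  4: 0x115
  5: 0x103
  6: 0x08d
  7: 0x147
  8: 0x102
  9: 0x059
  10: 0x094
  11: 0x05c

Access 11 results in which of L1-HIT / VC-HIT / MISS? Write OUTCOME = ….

  [0] addr=0x10e blk=16 s=0: MISS | VC []
  [1] addr=0x97 blk=9 s=1: MISS | VC []
  [2] addr=0x11a blk=17 s=1: MISS | VC [9]
  [3] addr=0x10c blk=16 s=0: L1-HIT | VC [9]
  [4] addr=0x115 blk=17 s=1: L1-HIT | VC [9]
  [5] addr=0x103 blk=16 s=0: L1-HIT | VC [9]
  [6] addr=0x8d blk=8 s=0: MISS | VC [9, 16]
  [7] addr=0x147 blk=20 s=0: MISS | VC [9, 16, 8]
  [8] addr=0x102 blk=16 s=0: VC-HIT | VC [9, 20, 8]
  [9] addr=0x59 blk=5 s=1: MISS | VC [9, 20, 8, 17]
  [10] addr=0x94 blk=9 s=1: VC-HIT | VC [5, 20, 8, 17]
  [11] addr=0x5c blk=5 s=1: VC-HIT | VC [9, 20, 8, 17]

OUTCOME = VC-HIT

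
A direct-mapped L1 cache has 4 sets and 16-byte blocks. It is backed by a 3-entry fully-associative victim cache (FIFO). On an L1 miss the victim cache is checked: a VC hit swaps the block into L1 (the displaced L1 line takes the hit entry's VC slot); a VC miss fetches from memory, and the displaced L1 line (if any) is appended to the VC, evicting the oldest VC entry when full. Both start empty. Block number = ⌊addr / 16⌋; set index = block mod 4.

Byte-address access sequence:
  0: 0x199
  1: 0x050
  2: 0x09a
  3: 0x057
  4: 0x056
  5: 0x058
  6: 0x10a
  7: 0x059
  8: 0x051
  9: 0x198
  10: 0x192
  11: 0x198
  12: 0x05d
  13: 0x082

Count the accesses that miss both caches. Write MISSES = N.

MISSES = 5

0: 0x199 (blk 25, set 1) → MISS  vc=[]
1: 0x50 (blk 5, set 1) → MISS  vc=[25]
2: 0x9a (blk 9, set 1) → MISS  vc=[25, 5]
3: 0x57 (blk 5, set 1) → VC-HIT  vc=[25, 9]
4: 0x56 (blk 5, set 1) → L1-HIT  vc=[25, 9]
5: 0x58 (blk 5, set 1) → L1-HIT  vc=[25, 9]
6: 0x10a (blk 16, set 0) → MISS  vc=[25, 9]
7: 0x59 (blk 5, set 1) → L1-HIT  vc=[25, 9]
8: 0x51 (blk 5, set 1) → L1-HIT  vc=[25, 9]
9: 0x198 (blk 25, set 1) → VC-HIT  vc=[5, 9]
10: 0x192 (blk 25, set 1) → L1-HIT  vc=[5, 9]
11: 0x198 (blk 25, set 1) → L1-HIT  vc=[5, 9]
12: 0x5d (blk 5, set 1) → VC-HIT  vc=[25, 9]
13: 0x82 (blk 8, set 0) → MISS  vc=[25, 9, 16]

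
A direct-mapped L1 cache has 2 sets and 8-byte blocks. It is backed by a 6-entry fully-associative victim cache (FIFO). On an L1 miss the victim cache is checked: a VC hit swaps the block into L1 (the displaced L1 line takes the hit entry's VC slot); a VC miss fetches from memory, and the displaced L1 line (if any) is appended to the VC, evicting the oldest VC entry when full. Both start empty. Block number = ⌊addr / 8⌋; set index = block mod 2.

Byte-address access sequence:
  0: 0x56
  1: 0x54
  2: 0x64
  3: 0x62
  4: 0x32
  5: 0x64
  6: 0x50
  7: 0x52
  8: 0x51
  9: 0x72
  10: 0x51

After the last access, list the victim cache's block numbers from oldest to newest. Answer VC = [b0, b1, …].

#0 0x56→b10/s0 MISS; vc=[]
#1 0x54→b10/s0 L1-HIT; vc=[]
#2 0x64→b12/s0 MISS; vc=[10]
#3 0x62→b12/s0 L1-HIT; vc=[10]
#4 0x32→b6/s0 MISS; vc=[10,12]
#5 0x64→b12/s0 VC-HIT; vc=[10,6]
#6 0x50→b10/s0 VC-HIT; vc=[12,6]
#7 0x52→b10/s0 L1-HIT; vc=[12,6]
#8 0x51→b10/s0 L1-HIT; vc=[12,6]
#9 0x72→b14/s0 MISS; vc=[12,6,10]
#10 0x51→b10/s0 VC-HIT; vc=[12,6,14]

VC = [12, 6, 14]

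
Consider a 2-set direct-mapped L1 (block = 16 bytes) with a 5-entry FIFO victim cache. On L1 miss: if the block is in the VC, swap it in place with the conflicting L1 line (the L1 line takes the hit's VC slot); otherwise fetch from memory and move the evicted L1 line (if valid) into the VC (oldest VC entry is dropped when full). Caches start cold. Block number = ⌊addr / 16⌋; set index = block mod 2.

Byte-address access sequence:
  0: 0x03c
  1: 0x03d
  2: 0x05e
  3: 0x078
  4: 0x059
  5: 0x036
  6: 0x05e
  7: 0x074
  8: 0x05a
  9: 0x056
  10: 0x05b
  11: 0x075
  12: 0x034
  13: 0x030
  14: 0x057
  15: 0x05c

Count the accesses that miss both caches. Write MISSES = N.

MISSES = 3

  [0] addr=0x3c blk=3 s=1: MISS | VC []
  [1] addr=0x3d blk=3 s=1: L1-HIT | VC []
  [2] addr=0x5e blk=5 s=1: MISS | VC [3]
  [3] addr=0x78 blk=7 s=1: MISS | VC [3, 5]
  [4] addr=0x59 blk=5 s=1: VC-HIT | VC [3, 7]
  [5] addr=0x36 blk=3 s=1: VC-HIT | VC [5, 7]
  [6] addr=0x5e blk=5 s=1: VC-HIT | VC [3, 7]
  [7] addr=0x74 blk=7 s=1: VC-HIT | VC [3, 5]
  [8] addr=0x5a blk=5 s=1: VC-HIT | VC [3, 7]
  [9] addr=0x56 blk=5 s=1: L1-HIT | VC [3, 7]
  [10] addr=0x5b blk=5 s=1: L1-HIT | VC [3, 7]
  [11] addr=0x75 blk=7 s=1: VC-HIT | VC [3, 5]
  [12] addr=0x34 blk=3 s=1: VC-HIT | VC [7, 5]
  [13] addr=0x30 blk=3 s=1: L1-HIT | VC [7, 5]
  [14] addr=0x57 blk=5 s=1: VC-HIT | VC [7, 3]
  [15] addr=0x5c blk=5 s=1: L1-HIT | VC [7, 3]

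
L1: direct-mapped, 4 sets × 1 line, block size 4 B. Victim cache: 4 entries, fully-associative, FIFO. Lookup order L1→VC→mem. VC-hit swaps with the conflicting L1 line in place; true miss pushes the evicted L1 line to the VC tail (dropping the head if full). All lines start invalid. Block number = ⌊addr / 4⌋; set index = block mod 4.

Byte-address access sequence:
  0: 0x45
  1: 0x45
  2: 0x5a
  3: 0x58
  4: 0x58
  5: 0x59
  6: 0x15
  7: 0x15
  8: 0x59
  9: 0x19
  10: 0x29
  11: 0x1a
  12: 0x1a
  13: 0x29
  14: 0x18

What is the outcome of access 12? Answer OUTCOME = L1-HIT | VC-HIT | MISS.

OUTCOME = L1-HIT

0: 0x45 (blk 17, set 1) → MISS  vc=[]
1: 0x45 (blk 17, set 1) → L1-HIT  vc=[]
2: 0x5a (blk 22, set 2) → MISS  vc=[]
3: 0x58 (blk 22, set 2) → L1-HIT  vc=[]
4: 0x58 (blk 22, set 2) → L1-HIT  vc=[]
5: 0x59 (blk 22, set 2) → L1-HIT  vc=[]
6: 0x15 (blk 5, set 1) → MISS  vc=[17]
7: 0x15 (blk 5, set 1) → L1-HIT  vc=[17]
8: 0x59 (blk 22, set 2) → L1-HIT  vc=[17]
9: 0x19 (blk 6, set 2) → MISS  vc=[17, 22]
10: 0x29 (blk 10, set 2) → MISS  vc=[17, 22, 6]
11: 0x1a (blk 6, set 2) → VC-HIT  vc=[17, 22, 10]
12: 0x1a (blk 6, set 2) → L1-HIT  vc=[17, 22, 10]
13: 0x29 (blk 10, set 2) → VC-HIT  vc=[17, 22, 6]
14: 0x18 (blk 6, set 2) → VC-HIT  vc=[17, 22, 10]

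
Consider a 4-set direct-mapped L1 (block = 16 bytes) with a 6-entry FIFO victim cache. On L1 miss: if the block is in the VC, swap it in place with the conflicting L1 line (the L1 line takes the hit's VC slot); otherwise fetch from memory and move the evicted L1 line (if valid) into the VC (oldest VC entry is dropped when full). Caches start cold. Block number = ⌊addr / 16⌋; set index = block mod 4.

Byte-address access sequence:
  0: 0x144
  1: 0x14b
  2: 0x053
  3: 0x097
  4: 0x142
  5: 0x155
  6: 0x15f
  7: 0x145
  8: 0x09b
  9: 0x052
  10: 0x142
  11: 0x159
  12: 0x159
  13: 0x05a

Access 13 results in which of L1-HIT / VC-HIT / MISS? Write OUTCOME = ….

0: 0x144 (blk 20, set 0) → MISS  vc=[]
1: 0x14b (blk 20, set 0) → L1-HIT  vc=[]
2: 0x53 (blk 5, set 1) → MISS  vc=[]
3: 0x97 (blk 9, set 1) → MISS  vc=[5]
4: 0x142 (blk 20, set 0) → L1-HIT  vc=[5]
5: 0x155 (blk 21, set 1) → MISS  vc=[5, 9]
6: 0x15f (blk 21, set 1) → L1-HIT  vc=[5, 9]
7: 0x145 (blk 20, set 0) → L1-HIT  vc=[5, 9]
8: 0x9b (blk 9, set 1) → VC-HIT  vc=[5, 21]
9: 0x52 (blk 5, set 1) → VC-HIT  vc=[9, 21]
10: 0x142 (blk 20, set 0) → L1-HIT  vc=[9, 21]
11: 0x159 (blk 21, set 1) → VC-HIT  vc=[9, 5]
12: 0x159 (blk 21, set 1) → L1-HIT  vc=[9, 5]
13: 0x5a (blk 5, set 1) → VC-HIT  vc=[9, 21]

OUTCOME = VC-HIT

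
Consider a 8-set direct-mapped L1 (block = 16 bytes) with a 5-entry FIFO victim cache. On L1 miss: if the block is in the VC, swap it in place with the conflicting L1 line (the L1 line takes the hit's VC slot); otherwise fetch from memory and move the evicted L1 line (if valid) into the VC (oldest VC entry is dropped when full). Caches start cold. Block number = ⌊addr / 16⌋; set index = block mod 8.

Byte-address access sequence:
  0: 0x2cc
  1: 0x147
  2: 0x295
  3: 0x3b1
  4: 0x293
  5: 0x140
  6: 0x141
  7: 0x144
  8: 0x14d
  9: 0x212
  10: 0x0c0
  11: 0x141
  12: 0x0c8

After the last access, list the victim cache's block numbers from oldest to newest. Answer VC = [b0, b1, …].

VC = [44, 41, 20]

  [0] addr=0x2cc blk=44 s=4: MISS | VC []
  [1] addr=0x147 blk=20 s=4: MISS | VC [44]
  [2] addr=0x295 blk=41 s=1: MISS | VC [44]
  [3] addr=0x3b1 blk=59 s=3: MISS | VC [44]
  [4] addr=0x293 blk=41 s=1: L1-HIT | VC [44]
  [5] addr=0x140 blk=20 s=4: L1-HIT | VC [44]
  [6] addr=0x141 blk=20 s=4: L1-HIT | VC [44]
  [7] addr=0x144 blk=20 s=4: L1-HIT | VC [44]
  [8] addr=0x14d blk=20 s=4: L1-HIT | VC [44]
  [9] addr=0x212 blk=33 s=1: MISS | VC [44, 41]
  [10] addr=0xc0 blk=12 s=4: MISS | VC [44, 41, 20]
  [11] addr=0x141 blk=20 s=4: VC-HIT | VC [44, 41, 12]
  [12] addr=0xc8 blk=12 s=4: VC-HIT | VC [44, 41, 20]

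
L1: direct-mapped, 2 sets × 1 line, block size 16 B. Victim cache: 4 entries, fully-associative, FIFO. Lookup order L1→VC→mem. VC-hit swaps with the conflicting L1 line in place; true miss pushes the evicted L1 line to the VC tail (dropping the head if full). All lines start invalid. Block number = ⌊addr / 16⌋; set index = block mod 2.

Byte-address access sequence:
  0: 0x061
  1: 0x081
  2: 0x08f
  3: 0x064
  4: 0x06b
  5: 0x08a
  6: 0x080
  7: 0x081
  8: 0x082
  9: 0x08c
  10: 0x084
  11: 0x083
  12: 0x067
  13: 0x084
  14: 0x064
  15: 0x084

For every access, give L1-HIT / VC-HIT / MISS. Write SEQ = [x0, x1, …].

SEQ = [MISS, MISS, L1-HIT, VC-HIT, L1-HIT, VC-HIT, L1-HIT, L1-HIT, L1-HIT, L1-HIT, L1-HIT, L1-HIT, VC-HIT, VC-HIT, VC-HIT, VC-HIT]

#0 0x61→b6/s0 MISS; vc=[]
#1 0x81→b8/s0 MISS; vc=[6]
#2 0x8f→b8/s0 L1-HIT; vc=[6]
#3 0x64→b6/s0 VC-HIT; vc=[8]
#4 0x6b→b6/s0 L1-HIT; vc=[8]
#5 0x8a→b8/s0 VC-HIT; vc=[6]
#6 0x80→b8/s0 L1-HIT; vc=[6]
#7 0x81→b8/s0 L1-HIT; vc=[6]
#8 0x82→b8/s0 L1-HIT; vc=[6]
#9 0x8c→b8/s0 L1-HIT; vc=[6]
#10 0x84→b8/s0 L1-HIT; vc=[6]
#11 0x83→b8/s0 L1-HIT; vc=[6]
#12 0x67→b6/s0 VC-HIT; vc=[8]
#13 0x84→b8/s0 VC-HIT; vc=[6]
#14 0x64→b6/s0 VC-HIT; vc=[8]
#15 0x84→b8/s0 VC-HIT; vc=[6]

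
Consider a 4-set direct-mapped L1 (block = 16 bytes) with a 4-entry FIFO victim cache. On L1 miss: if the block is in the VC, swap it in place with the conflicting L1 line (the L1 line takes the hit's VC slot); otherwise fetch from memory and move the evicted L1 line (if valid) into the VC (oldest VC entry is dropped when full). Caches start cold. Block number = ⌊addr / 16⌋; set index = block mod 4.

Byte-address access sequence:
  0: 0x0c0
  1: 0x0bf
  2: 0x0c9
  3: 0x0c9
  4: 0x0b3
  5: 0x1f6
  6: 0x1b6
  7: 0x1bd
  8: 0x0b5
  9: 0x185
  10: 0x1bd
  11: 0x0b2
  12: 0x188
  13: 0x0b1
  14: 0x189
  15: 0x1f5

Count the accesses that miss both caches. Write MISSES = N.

MISSES = 5

  [0] addr=0xc0 blk=12 s=0: MISS | VC []
  [1] addr=0xbf blk=11 s=3: MISS | VC []
  [2] addr=0xc9 blk=12 s=0: L1-HIT | VC []
  [3] addr=0xc9 blk=12 s=0: L1-HIT | VC []
  [4] addr=0xb3 blk=11 s=3: L1-HIT | VC []
  [5] addr=0x1f6 blk=31 s=3: MISS | VC [11]
  [6] addr=0x1b6 blk=27 s=3: MISS | VC [11, 31]
  [7] addr=0x1bd blk=27 s=3: L1-HIT | VC [11, 31]
  [8] addr=0xb5 blk=11 s=3: VC-HIT | VC [27, 31]
  [9] addr=0x185 blk=24 s=0: MISS | VC [27, 31, 12]
  [10] addr=0x1bd blk=27 s=3: VC-HIT | VC [11, 31, 12]
  [11] addr=0xb2 blk=11 s=3: VC-HIT | VC [27, 31, 12]
  [12] addr=0x188 blk=24 s=0: L1-HIT | VC [27, 31, 12]
  [13] addr=0xb1 blk=11 s=3: L1-HIT | VC [27, 31, 12]
  [14] addr=0x189 blk=24 s=0: L1-HIT | VC [27, 31, 12]
  [15] addr=0x1f5 blk=31 s=3: VC-HIT | VC [27, 11, 12]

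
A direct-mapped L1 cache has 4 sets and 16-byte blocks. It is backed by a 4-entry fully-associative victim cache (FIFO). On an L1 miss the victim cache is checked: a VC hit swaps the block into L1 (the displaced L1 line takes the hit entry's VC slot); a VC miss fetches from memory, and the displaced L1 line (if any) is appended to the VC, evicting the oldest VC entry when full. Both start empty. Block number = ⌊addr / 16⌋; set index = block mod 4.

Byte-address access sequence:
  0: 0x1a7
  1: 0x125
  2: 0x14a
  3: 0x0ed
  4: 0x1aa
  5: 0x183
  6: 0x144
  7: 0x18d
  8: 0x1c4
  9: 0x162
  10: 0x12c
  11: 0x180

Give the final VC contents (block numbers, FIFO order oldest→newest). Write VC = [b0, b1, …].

#0 0x1a7→b26/s2 MISS; vc=[]
#1 0x125→b18/s2 MISS; vc=[26]
#2 0x14a→b20/s0 MISS; vc=[26]
#3 0xed→b14/s2 MISS; vc=[26,18]
#4 0x1aa→b26/s2 VC-HIT; vc=[14,18]
#5 0x183→b24/s0 MISS; vc=[14,18,20]
#6 0x144→b20/s0 VC-HIT; vc=[14,18,24]
#7 0x18d→b24/s0 VC-HIT; vc=[14,18,20]
#8 0x1c4→b28/s0 MISS; vc=[14,18,20,24]
#9 0x162→b22/s2 MISS; vc=[18,20,24,26]
#10 0x12c→b18/s2 VC-HIT; vc=[22,20,24,26]
#11 0x180→b24/s0 VC-HIT; vc=[22,20,28,26]

VC = [22, 20, 28, 26]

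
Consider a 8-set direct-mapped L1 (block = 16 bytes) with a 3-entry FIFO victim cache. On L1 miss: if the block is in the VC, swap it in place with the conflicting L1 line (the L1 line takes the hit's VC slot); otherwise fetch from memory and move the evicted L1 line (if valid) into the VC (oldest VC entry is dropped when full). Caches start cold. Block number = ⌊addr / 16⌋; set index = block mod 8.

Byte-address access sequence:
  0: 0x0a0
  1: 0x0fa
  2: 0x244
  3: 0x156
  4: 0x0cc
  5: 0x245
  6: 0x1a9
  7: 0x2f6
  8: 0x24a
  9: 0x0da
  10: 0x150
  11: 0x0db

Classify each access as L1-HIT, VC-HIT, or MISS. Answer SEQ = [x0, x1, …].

#0 0xa0→b10/s2 MISS; vc=[]
#1 0xfa→b15/s7 MISS; vc=[]
#2 0x244→b36/s4 MISS; vc=[]
#3 0x156→b21/s5 MISS; vc=[]
#4 0xcc→b12/s4 MISS; vc=[36]
#5 0x245→b36/s4 VC-HIT; vc=[12]
#6 0x1a9→b26/s2 MISS; vc=[12,10]
#7 0x2f6→b47/s7 MISS; vc=[12,10,15]
#8 0x24a→b36/s4 L1-HIT; vc=[12,10,15]
#9 0xda→b13/s5 MISS; vc=[10,15,21]
#10 0x150→b21/s5 VC-HIT; vc=[10,15,13]
#11 0xdb→b13/s5 VC-HIT; vc=[10,15,21]

SEQ = [MISS, MISS, MISS, MISS, MISS, VC-HIT, MISS, MISS, L1-HIT, MISS, VC-HIT, VC-HIT]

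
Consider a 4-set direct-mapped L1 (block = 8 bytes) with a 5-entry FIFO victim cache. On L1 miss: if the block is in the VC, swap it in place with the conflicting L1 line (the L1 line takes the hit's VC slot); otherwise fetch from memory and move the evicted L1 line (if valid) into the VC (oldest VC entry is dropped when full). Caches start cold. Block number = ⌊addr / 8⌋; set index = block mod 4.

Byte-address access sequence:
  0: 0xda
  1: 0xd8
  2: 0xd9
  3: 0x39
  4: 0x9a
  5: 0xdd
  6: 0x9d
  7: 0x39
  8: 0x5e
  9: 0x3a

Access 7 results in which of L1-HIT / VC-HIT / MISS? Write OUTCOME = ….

OUTCOME = VC-HIT

#0 0xda→b27/s3 MISS; vc=[]
#1 0xd8→b27/s3 L1-HIT; vc=[]
#2 0xd9→b27/s3 L1-HIT; vc=[]
#3 0x39→b7/s3 MISS; vc=[27]
#4 0x9a→b19/s3 MISS; vc=[27,7]
#5 0xdd→b27/s3 VC-HIT; vc=[19,7]
#6 0x9d→b19/s3 VC-HIT; vc=[27,7]
#7 0x39→b7/s3 VC-HIT; vc=[27,19]
#8 0x5e→b11/s3 MISS; vc=[27,19,7]
#9 0x3a→b7/s3 VC-HIT; vc=[27,19,11]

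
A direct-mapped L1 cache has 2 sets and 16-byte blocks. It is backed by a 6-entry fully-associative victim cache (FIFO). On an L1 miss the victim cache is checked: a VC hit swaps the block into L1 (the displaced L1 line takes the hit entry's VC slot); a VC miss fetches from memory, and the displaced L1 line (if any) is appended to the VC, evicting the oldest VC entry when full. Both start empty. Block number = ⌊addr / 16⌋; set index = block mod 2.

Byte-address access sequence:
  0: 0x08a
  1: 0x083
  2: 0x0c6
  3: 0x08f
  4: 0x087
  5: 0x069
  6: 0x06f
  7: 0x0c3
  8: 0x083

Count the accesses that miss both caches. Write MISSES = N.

  [0] addr=0x8a blk=8 s=0: MISS | VC []
  [1] addr=0x83 blk=8 s=0: L1-HIT | VC []
  [2] addr=0xc6 blk=12 s=0: MISS | VC [8]
  [3] addr=0x8f blk=8 s=0: VC-HIT | VC [12]
  [4] addr=0x87 blk=8 s=0: L1-HIT | VC [12]
  [5] addr=0x69 blk=6 s=0: MISS | VC [12, 8]
  [6] addr=0x6f blk=6 s=0: L1-HIT | VC [12, 8]
  [7] addr=0xc3 blk=12 s=0: VC-HIT | VC [6, 8]
  [8] addr=0x83 blk=8 s=0: VC-HIT | VC [6, 12]

MISSES = 3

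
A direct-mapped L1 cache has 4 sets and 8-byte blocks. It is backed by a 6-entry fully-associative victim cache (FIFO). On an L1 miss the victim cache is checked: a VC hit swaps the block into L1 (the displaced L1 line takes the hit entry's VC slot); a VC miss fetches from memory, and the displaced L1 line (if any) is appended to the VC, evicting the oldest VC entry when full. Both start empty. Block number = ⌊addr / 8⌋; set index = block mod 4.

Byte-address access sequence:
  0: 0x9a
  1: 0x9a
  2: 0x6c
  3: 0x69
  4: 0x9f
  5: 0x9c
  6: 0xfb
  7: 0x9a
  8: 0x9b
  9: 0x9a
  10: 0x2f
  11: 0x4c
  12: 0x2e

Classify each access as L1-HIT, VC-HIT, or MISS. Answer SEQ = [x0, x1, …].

SEQ = [MISS, L1-HIT, MISS, L1-HIT, L1-HIT, L1-HIT, MISS, VC-HIT, L1-HIT, L1-HIT, MISS, MISS, VC-HIT]

  [0] addr=0x9a blk=19 s=3: MISS | VC []
  [1] addr=0x9a blk=19 s=3: L1-HIT | VC []
  [2] addr=0x6c blk=13 s=1: MISS | VC []
  [3] addr=0x69 blk=13 s=1: L1-HIT | VC []
  [4] addr=0x9f blk=19 s=3: L1-HIT | VC []
  [5] addr=0x9c blk=19 s=3: L1-HIT | VC []
  [6] addr=0xfb blk=31 s=3: MISS | VC [19]
  [7] addr=0x9a blk=19 s=3: VC-HIT | VC [31]
  [8] addr=0x9b blk=19 s=3: L1-HIT | VC [31]
  [9] addr=0x9a blk=19 s=3: L1-HIT | VC [31]
  [10] addr=0x2f blk=5 s=1: MISS | VC [31, 13]
  [11] addr=0x4c blk=9 s=1: MISS | VC [31, 13, 5]
  [12] addr=0x2e blk=5 s=1: VC-HIT | VC [31, 13, 9]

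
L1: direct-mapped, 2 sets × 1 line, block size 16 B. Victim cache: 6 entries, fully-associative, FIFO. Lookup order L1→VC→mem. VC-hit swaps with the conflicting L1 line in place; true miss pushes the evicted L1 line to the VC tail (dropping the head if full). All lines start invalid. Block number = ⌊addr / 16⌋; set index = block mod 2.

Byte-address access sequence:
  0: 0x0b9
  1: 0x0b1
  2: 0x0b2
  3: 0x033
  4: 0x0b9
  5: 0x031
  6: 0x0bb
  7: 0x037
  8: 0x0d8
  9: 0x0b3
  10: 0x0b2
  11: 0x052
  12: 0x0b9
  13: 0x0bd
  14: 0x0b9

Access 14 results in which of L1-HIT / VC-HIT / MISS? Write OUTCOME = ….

OUTCOME = L1-HIT

0: 0xb9 (blk 11, set 1) → MISS  vc=[]
1: 0xb1 (blk 11, set 1) → L1-HIT  vc=[]
2: 0xb2 (blk 11, set 1) → L1-HIT  vc=[]
3: 0x33 (blk 3, set 1) → MISS  vc=[11]
4: 0xb9 (blk 11, set 1) → VC-HIT  vc=[3]
5: 0x31 (blk 3, set 1) → VC-HIT  vc=[11]
6: 0xbb (blk 11, set 1) → VC-HIT  vc=[3]
7: 0x37 (blk 3, set 1) → VC-HIT  vc=[11]
8: 0xd8 (blk 13, set 1) → MISS  vc=[11, 3]
9: 0xb3 (blk 11, set 1) → VC-HIT  vc=[13, 3]
10: 0xb2 (blk 11, set 1) → L1-HIT  vc=[13, 3]
11: 0x52 (blk 5, set 1) → MISS  vc=[13, 3, 11]
12: 0xb9 (blk 11, set 1) → VC-HIT  vc=[13, 3, 5]
13: 0xbd (blk 11, set 1) → L1-HIT  vc=[13, 3, 5]
14: 0xb9 (blk 11, set 1) → L1-HIT  vc=[13, 3, 5]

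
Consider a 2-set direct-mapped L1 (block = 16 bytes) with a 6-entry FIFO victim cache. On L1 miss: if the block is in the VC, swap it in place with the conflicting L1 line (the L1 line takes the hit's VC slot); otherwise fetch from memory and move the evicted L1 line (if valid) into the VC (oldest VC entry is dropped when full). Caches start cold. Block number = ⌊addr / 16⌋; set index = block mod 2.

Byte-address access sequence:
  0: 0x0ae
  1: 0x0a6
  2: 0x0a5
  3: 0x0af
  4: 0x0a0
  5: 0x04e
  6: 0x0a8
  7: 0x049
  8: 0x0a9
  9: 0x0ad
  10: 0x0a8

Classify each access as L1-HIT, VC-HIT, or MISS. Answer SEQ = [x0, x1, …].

0: 0xae (blk 10, set 0) → MISS  vc=[]
1: 0xa6 (blk 10, set 0) → L1-HIT  vc=[]
2: 0xa5 (blk 10, set 0) → L1-HIT  vc=[]
3: 0xaf (blk 10, set 0) → L1-HIT  vc=[]
4: 0xa0 (blk 10, set 0) → L1-HIT  vc=[]
5: 0x4e (blk 4, set 0) → MISS  vc=[10]
6: 0xa8 (blk 10, set 0) → VC-HIT  vc=[4]
7: 0x49 (blk 4, set 0) → VC-HIT  vc=[10]
8: 0xa9 (blk 10, set 0) → VC-HIT  vc=[4]
9: 0xad (blk 10, set 0) → L1-HIT  vc=[4]
10: 0xa8 (blk 10, set 0) → L1-HIT  vc=[4]

SEQ = [MISS, L1-HIT, L1-HIT, L1-HIT, L1-HIT, MISS, VC-HIT, VC-HIT, VC-HIT, L1-HIT, L1-HIT]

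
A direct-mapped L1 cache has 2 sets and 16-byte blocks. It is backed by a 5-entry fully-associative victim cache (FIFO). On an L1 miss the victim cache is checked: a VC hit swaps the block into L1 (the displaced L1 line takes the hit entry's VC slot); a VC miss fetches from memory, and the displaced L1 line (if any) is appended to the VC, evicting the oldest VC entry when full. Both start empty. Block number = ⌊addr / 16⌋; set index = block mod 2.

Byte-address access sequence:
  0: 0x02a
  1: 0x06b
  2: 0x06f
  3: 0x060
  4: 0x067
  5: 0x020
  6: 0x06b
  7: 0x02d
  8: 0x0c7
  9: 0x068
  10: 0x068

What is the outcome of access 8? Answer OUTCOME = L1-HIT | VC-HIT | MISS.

OUTCOME = MISS

  [0] addr=0x2a blk=2 s=0: MISS | VC []
  [1] addr=0x6b blk=6 s=0: MISS | VC [2]
  [2] addr=0x6f blk=6 s=0: L1-HIT | VC [2]
  [3] addr=0x60 blk=6 s=0: L1-HIT | VC [2]
  [4] addr=0x67 blk=6 s=0: L1-HIT | VC [2]
  [5] addr=0x20 blk=2 s=0: VC-HIT | VC [6]
  [6] addr=0x6b blk=6 s=0: VC-HIT | VC [2]
  [7] addr=0x2d blk=2 s=0: VC-HIT | VC [6]
  [8] addr=0xc7 blk=12 s=0: MISS | VC [6, 2]
  [9] addr=0x68 blk=6 s=0: VC-HIT | VC [12, 2]
  [10] addr=0x68 blk=6 s=0: L1-HIT | VC [12, 2]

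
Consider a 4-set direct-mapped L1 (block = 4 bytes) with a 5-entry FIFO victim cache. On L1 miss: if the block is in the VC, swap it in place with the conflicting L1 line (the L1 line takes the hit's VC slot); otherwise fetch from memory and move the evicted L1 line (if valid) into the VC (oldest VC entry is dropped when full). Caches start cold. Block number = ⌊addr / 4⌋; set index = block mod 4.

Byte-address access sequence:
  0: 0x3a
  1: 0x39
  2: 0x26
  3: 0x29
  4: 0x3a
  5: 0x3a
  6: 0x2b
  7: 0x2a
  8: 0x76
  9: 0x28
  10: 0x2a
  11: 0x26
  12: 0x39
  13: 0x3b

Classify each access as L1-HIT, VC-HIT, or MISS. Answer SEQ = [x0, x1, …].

SEQ = [MISS, L1-HIT, MISS, MISS, VC-HIT, L1-HIT, VC-HIT, L1-HIT, MISS, L1-HIT, L1-HIT, VC-HIT, VC-HIT, L1-HIT]

0: 0x3a (blk 14, set 2) → MISS  vc=[]
1: 0x39 (blk 14, set 2) → L1-HIT  vc=[]
2: 0x26 (blk 9, set 1) → MISS  vc=[]
3: 0x29 (blk 10, set 2) → MISS  vc=[14]
4: 0x3a (blk 14, set 2) → VC-HIT  vc=[10]
5: 0x3a (blk 14, set 2) → L1-HIT  vc=[10]
6: 0x2b (blk 10, set 2) → VC-HIT  vc=[14]
7: 0x2a (blk 10, set 2) → L1-HIT  vc=[14]
8: 0x76 (blk 29, set 1) → MISS  vc=[14, 9]
9: 0x28 (blk 10, set 2) → L1-HIT  vc=[14, 9]
10: 0x2a (blk 10, set 2) → L1-HIT  vc=[14, 9]
11: 0x26 (blk 9, set 1) → VC-HIT  vc=[14, 29]
12: 0x39 (blk 14, set 2) → VC-HIT  vc=[10, 29]
13: 0x3b (blk 14, set 2) → L1-HIT  vc=[10, 29]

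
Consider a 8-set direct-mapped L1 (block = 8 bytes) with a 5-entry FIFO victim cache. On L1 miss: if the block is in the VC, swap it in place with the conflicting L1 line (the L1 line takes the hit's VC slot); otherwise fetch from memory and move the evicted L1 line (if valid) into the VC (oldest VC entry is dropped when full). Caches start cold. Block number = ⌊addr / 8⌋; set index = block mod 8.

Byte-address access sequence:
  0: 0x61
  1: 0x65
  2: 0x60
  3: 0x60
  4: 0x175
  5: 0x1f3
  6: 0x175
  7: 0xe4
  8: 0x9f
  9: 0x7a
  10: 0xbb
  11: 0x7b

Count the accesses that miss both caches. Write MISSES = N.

#0 0x61→b12/s4 MISS; vc=[]
#1 0x65→b12/s4 L1-HIT; vc=[]
#2 0x60→b12/s4 L1-HIT; vc=[]
#3 0x60→b12/s4 L1-HIT; vc=[]
#4 0x175→b46/s6 MISS; vc=[]
#5 0x1f3→b62/s6 MISS; vc=[46]
#6 0x175→b46/s6 VC-HIT; vc=[62]
#7 0xe4→b28/s4 MISS; vc=[62,12]
#8 0x9f→b19/s3 MISS; vc=[62,12]
#9 0x7a→b15/s7 MISS; vc=[62,12]
#10 0xbb→b23/s7 MISS; vc=[62,12,15]
#11 0x7b→b15/s7 VC-HIT; vc=[62,12,23]

MISSES = 7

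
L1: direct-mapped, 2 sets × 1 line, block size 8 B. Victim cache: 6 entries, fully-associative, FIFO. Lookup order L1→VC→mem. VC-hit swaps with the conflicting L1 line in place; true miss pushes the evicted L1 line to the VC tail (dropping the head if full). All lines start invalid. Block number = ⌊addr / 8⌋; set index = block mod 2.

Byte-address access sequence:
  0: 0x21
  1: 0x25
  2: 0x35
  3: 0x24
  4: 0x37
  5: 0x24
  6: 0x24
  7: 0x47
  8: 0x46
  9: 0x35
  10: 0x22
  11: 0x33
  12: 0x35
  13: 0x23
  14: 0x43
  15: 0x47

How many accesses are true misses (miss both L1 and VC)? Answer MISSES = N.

#0 0x21→b4/s0 MISS; vc=[]
#1 0x25→b4/s0 L1-HIT; vc=[]
#2 0x35→b6/s0 MISS; vc=[4]
#3 0x24→b4/s0 VC-HIT; vc=[6]
#4 0x37→b6/s0 VC-HIT; vc=[4]
#5 0x24→b4/s0 VC-HIT; vc=[6]
#6 0x24→b4/s0 L1-HIT; vc=[6]
#7 0x47→b8/s0 MISS; vc=[6,4]
#8 0x46→b8/s0 L1-HIT; vc=[6,4]
#9 0x35→b6/s0 VC-HIT; vc=[8,4]
#10 0x22→b4/s0 VC-HIT; vc=[8,6]
#11 0x33→b6/s0 VC-HIT; vc=[8,4]
#12 0x35→b6/s0 L1-HIT; vc=[8,4]
#13 0x23→b4/s0 VC-HIT; vc=[8,6]
#14 0x43→b8/s0 VC-HIT; vc=[4,6]
#15 0x47→b8/s0 L1-HIT; vc=[4,6]

MISSES = 3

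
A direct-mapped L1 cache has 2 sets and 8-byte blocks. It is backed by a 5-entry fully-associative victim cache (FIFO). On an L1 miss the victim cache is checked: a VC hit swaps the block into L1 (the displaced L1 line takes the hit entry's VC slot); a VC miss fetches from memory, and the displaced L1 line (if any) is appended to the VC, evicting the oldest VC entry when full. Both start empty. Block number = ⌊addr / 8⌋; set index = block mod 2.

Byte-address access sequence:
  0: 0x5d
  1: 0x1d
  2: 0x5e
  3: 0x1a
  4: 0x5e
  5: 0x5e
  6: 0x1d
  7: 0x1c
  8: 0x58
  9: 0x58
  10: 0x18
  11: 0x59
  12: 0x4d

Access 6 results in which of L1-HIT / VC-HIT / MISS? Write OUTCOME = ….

OUTCOME = VC-HIT

#0 0x5d→b11/s1 MISS; vc=[]
#1 0x1d→b3/s1 MISS; vc=[11]
#2 0x5e→b11/s1 VC-HIT; vc=[3]
#3 0x1a→b3/s1 VC-HIT; vc=[11]
#4 0x5e→b11/s1 VC-HIT; vc=[3]
#5 0x5e→b11/s1 L1-HIT; vc=[3]
#6 0x1d→b3/s1 VC-HIT; vc=[11]
#7 0x1c→b3/s1 L1-HIT; vc=[11]
#8 0x58→b11/s1 VC-HIT; vc=[3]
#9 0x58→b11/s1 L1-HIT; vc=[3]
#10 0x18→b3/s1 VC-HIT; vc=[11]
#11 0x59→b11/s1 VC-HIT; vc=[3]
#12 0x4d→b9/s1 MISS; vc=[3,11]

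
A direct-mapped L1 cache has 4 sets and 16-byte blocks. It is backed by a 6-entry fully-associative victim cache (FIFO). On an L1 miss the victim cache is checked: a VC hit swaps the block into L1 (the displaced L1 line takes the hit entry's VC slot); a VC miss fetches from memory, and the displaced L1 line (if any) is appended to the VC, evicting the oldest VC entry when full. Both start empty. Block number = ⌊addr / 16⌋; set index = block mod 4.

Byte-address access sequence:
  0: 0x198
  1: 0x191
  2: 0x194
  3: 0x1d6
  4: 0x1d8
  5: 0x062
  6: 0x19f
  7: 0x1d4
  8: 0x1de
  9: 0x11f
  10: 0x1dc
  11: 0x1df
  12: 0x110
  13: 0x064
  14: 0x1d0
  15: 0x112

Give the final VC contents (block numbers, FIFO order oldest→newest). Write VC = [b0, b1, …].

0: 0x198 (blk 25, set 1) → MISS  vc=[]
1: 0x191 (blk 25, set 1) → L1-HIT  vc=[]
2: 0x194 (blk 25, set 1) → L1-HIT  vc=[]
3: 0x1d6 (blk 29, set 1) → MISS  vc=[25]
4: 0x1d8 (blk 29, set 1) → L1-HIT  vc=[25]
5: 0x62 (blk 6, set 2) → MISS  vc=[25]
6: 0x19f (blk 25, set 1) → VC-HIT  vc=[29]
7: 0x1d4 (blk 29, set 1) → VC-HIT  vc=[25]
8: 0x1de (blk 29, set 1) → L1-HIT  vc=[25]
9: 0x11f (blk 17, set 1) → MISS  vc=[25, 29]
10: 0x1dc (blk 29, set 1) → VC-HIT  vc=[25, 17]
11: 0x1df (blk 29, set 1) → L1-HIT  vc=[25, 17]
12: 0x110 (blk 17, set 1) → VC-HIT  vc=[25, 29]
13: 0x64 (blk 6, set 2) → L1-HIT  vc=[25, 29]
14: 0x1d0 (blk 29, set 1) → VC-HIT  vc=[25, 17]
15: 0x112 (blk 17, set 1) → VC-HIT  vc=[25, 29]

VC = [25, 29]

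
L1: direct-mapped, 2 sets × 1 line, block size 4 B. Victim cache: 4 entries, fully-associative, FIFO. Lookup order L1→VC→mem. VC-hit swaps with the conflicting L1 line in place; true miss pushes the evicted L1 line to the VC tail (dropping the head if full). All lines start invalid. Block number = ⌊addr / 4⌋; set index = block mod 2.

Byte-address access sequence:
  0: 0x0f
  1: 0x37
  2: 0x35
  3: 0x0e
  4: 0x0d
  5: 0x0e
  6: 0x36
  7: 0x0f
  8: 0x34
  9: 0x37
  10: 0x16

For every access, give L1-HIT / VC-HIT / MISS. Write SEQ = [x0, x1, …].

SEQ = [MISS, MISS, L1-HIT, VC-HIT, L1-HIT, L1-HIT, VC-HIT, VC-HIT, VC-HIT, L1-HIT, MISS]

0: 0xf (blk 3, set 1) → MISS  vc=[]
1: 0x37 (blk 13, set 1) → MISS  vc=[3]
2: 0x35 (blk 13, set 1) → L1-HIT  vc=[3]
3: 0xe (blk 3, set 1) → VC-HIT  vc=[13]
4: 0xd (blk 3, set 1) → L1-HIT  vc=[13]
5: 0xe (blk 3, set 1) → L1-HIT  vc=[13]
6: 0x36 (blk 13, set 1) → VC-HIT  vc=[3]
7: 0xf (blk 3, set 1) → VC-HIT  vc=[13]
8: 0x34 (blk 13, set 1) → VC-HIT  vc=[3]
9: 0x37 (blk 13, set 1) → L1-HIT  vc=[3]
10: 0x16 (blk 5, set 1) → MISS  vc=[3, 13]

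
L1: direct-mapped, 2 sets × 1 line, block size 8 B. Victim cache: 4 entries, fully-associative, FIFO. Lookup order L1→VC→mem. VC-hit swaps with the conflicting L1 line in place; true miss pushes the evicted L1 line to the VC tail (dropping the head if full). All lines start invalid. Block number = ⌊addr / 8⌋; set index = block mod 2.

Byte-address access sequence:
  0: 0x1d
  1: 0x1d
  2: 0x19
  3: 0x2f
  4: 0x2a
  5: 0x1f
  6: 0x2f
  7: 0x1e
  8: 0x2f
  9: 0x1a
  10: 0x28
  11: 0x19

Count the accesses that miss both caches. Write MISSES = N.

  [0] addr=0x1d blk=3 s=1: MISS | VC []
  [1] addr=0x1d blk=3 s=1: L1-HIT | VC []
  [2] addr=0x19 blk=3 s=1: L1-HIT | VC []
  [3] addr=0x2f blk=5 s=1: MISS | VC [3]
  [4] addr=0x2a blk=5 s=1: L1-HIT | VC [3]
  [5] addr=0x1f blk=3 s=1: VC-HIT | VC [5]
  [6] addr=0x2f blk=5 s=1: VC-HIT | VC [3]
  [7] addr=0x1e blk=3 s=1: VC-HIT | VC [5]
  [8] addr=0x2f blk=5 s=1: VC-HIT | VC [3]
  [9] addr=0x1a blk=3 s=1: VC-HIT | VC [5]
  [10] addr=0x28 blk=5 s=1: VC-HIT | VC [3]
  [11] addr=0x19 blk=3 s=1: VC-HIT | VC [5]

MISSES = 2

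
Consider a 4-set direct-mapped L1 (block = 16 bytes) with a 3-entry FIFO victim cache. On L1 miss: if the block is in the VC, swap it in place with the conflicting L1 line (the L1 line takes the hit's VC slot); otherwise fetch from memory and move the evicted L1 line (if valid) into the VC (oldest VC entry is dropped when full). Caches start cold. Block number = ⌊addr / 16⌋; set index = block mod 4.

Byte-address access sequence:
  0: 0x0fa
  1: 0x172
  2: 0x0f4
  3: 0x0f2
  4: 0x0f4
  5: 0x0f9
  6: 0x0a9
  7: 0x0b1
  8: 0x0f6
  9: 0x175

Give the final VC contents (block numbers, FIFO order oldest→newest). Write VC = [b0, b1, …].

  [0] addr=0xfa blk=15 s=3: MISS | VC []
  [1] addr=0x172 blk=23 s=3: MISS | VC [15]
  [2] addr=0xf4 blk=15 s=3: VC-HIT | VC [23]
  [3] addr=0xf2 blk=15 s=3: L1-HIT | VC [23]
  [4] addr=0xf4 blk=15 s=3: L1-HIT | VC [23]
  [5] addr=0xf9 blk=15 s=3: L1-HIT | VC [23]
  [6] addr=0xa9 blk=10 s=2: MISS | VC [23]
  [7] addr=0xb1 blk=11 s=3: MISS | VC [23, 15]
  [8] addr=0xf6 blk=15 s=3: VC-HIT | VC [23, 11]
  [9] addr=0x175 blk=23 s=3: VC-HIT | VC [15, 11]

VC = [15, 11]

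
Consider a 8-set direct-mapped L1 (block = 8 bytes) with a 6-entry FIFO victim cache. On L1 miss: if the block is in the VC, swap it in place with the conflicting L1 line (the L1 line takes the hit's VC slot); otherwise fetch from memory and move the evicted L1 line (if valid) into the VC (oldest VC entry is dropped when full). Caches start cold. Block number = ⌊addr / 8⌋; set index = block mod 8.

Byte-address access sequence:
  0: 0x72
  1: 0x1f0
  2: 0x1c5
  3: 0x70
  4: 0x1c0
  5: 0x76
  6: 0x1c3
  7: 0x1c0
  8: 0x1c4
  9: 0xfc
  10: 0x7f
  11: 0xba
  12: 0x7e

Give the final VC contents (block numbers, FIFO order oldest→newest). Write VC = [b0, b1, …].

VC = [62, 31, 23]

0: 0x72 (blk 14, set 6) → MISS  vc=[]
1: 0x1f0 (blk 62, set 6) → MISS  vc=[14]
2: 0x1c5 (blk 56, set 0) → MISS  vc=[14]
3: 0x70 (blk 14, set 6) → VC-HIT  vc=[62]
4: 0x1c0 (blk 56, set 0) → L1-HIT  vc=[62]
5: 0x76 (blk 14, set 6) → L1-HIT  vc=[62]
6: 0x1c3 (blk 56, set 0) → L1-HIT  vc=[62]
7: 0x1c0 (blk 56, set 0) → L1-HIT  vc=[62]
8: 0x1c4 (blk 56, set 0) → L1-HIT  vc=[62]
9: 0xfc (blk 31, set 7) → MISS  vc=[62]
10: 0x7f (blk 15, set 7) → MISS  vc=[62, 31]
11: 0xba (blk 23, set 7) → MISS  vc=[62, 31, 15]
12: 0x7e (blk 15, set 7) → VC-HIT  vc=[62, 31, 23]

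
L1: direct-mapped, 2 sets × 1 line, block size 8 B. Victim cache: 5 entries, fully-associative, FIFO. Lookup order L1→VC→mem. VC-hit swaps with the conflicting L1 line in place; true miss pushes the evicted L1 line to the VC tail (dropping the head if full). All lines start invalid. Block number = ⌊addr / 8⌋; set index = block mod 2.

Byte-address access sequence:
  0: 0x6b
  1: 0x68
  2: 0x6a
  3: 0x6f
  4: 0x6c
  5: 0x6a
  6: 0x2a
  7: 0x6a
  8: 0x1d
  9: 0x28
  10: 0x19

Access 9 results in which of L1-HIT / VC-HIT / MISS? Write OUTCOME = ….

OUTCOME = VC-HIT

0: 0x6b (blk 13, set 1) → MISS  vc=[]
1: 0x68 (blk 13, set 1) → L1-HIT  vc=[]
2: 0x6a (blk 13, set 1) → L1-HIT  vc=[]
3: 0x6f (blk 13, set 1) → L1-HIT  vc=[]
4: 0x6c (blk 13, set 1) → L1-HIT  vc=[]
5: 0x6a (blk 13, set 1) → L1-HIT  vc=[]
6: 0x2a (blk 5, set 1) → MISS  vc=[13]
7: 0x6a (blk 13, set 1) → VC-HIT  vc=[5]
8: 0x1d (blk 3, set 1) → MISS  vc=[5, 13]
9: 0x28 (blk 5, set 1) → VC-HIT  vc=[3, 13]
10: 0x19 (blk 3, set 1) → VC-HIT  vc=[5, 13]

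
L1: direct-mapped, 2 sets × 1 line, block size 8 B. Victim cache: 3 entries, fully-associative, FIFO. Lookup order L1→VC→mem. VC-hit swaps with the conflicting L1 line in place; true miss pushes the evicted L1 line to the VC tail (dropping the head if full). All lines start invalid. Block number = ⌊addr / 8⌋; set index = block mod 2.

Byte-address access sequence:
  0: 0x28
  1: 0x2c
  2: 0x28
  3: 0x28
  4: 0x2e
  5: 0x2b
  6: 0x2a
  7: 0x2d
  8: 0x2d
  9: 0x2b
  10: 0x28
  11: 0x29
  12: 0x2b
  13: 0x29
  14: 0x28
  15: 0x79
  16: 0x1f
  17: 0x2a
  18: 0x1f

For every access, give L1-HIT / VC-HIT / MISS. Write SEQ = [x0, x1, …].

#0 0x28→b5/s1 MISS; vc=[]
#1 0x2c→b5/s1 L1-HIT; vc=[]
#2 0x28→b5/s1 L1-HIT; vc=[]
#3 0x28→b5/s1 L1-HIT; vc=[]
#4 0x2e→b5/s1 L1-HIT; vc=[]
#5 0x2b→b5/s1 L1-HIT; vc=[]
#6 0x2a→b5/s1 L1-HIT; vc=[]
#7 0x2d→b5/s1 L1-HIT; vc=[]
#8 0x2d→b5/s1 L1-HIT; vc=[]
#9 0x2b→b5/s1 L1-HIT; vc=[]
#10 0x28→b5/s1 L1-HIT; vc=[]
#11 0x29→b5/s1 L1-HIT; vc=[]
#12 0x2b→b5/s1 L1-HIT; vc=[]
#13 0x29→b5/s1 L1-HIT; vc=[]
#14 0x28→b5/s1 L1-HIT; vc=[]
#15 0x79→b15/s1 MISS; vc=[5]
#16 0x1f→b3/s1 MISS; vc=[5,15]
#17 0x2a→b5/s1 VC-HIT; vc=[3,15]
#18 0x1f→b3/s1 VC-HIT; vc=[5,15]

SEQ = [MISS, L1-HIT, L1-HIT, L1-HIT, L1-HIT, L1-HIT, L1-HIT, L1-HIT, L1-HIT, L1-HIT, L1-HIT, L1-HIT, L1-HIT, L1-HIT, L1-HIT, MISS, MISS, VC-HIT, VC-HIT]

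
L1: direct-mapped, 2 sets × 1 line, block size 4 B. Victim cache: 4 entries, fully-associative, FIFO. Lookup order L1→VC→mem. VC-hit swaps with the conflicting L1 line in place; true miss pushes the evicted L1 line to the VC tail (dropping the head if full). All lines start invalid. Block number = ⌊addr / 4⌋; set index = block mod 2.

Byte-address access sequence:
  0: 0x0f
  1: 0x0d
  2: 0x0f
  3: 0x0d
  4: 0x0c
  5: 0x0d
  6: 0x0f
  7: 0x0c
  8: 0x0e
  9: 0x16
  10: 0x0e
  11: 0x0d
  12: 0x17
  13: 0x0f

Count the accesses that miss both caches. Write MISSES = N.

0: 0xf (blk 3, set 1) → MISS  vc=[]
1: 0xd (blk 3, set 1) → L1-HIT  vc=[]
2: 0xf (blk 3, set 1) → L1-HIT  vc=[]
3: 0xd (blk 3, set 1) → L1-HIT  vc=[]
4: 0xc (blk 3, set 1) → L1-HIT  vc=[]
5: 0xd (blk 3, set 1) → L1-HIT  vc=[]
6: 0xf (blk 3, set 1) → L1-HIT  vc=[]
7: 0xc (blk 3, set 1) → L1-HIT  vc=[]
8: 0xe (blk 3, set 1) → L1-HIT  vc=[]
9: 0x16 (blk 5, set 1) → MISS  vc=[3]
10: 0xe (blk 3, set 1) → VC-HIT  vc=[5]
11: 0xd (blk 3, set 1) → L1-HIT  vc=[5]
12: 0x17 (blk 5, set 1) → VC-HIT  vc=[3]
13: 0xf (blk 3, set 1) → VC-HIT  vc=[5]

MISSES = 2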